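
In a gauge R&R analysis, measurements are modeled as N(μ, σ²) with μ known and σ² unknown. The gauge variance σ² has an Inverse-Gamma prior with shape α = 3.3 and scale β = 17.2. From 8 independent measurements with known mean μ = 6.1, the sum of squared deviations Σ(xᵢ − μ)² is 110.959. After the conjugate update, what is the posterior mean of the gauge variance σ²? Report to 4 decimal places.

With known mean μ and an Inverse-Gamma(α, β) prior on σ², the Normal likelihood is conjugate: posterior is Inv-Gamma(α + n/2, β + Σ(xᵢ−μ)²/2).
Posterior: Inv-Gamma(3.3 + 8/2, 17.2 + 110.959/2) = Inv-Gamma(7.30, 72.6795).
E[σ²|data] = β/(α−1) = 72.6795/6.30 = 11.5364.

11.5364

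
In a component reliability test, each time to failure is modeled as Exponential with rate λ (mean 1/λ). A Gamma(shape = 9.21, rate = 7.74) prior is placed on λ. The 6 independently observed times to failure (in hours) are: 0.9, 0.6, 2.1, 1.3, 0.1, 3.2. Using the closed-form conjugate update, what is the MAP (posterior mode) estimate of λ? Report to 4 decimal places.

With a Gamma(shape α, rate β) prior on the exponential rate λ, the posterior after n observations with total T = Σxᵢ is Gamma(α+n, β+T).
Sum of observations T = 8.2 hours; n = 6.
Posterior: Gamma(9.21+6, 7.74+8.2) = Gamma(15.21, 15.94).
Mode = (α−1)/β = 0.8915.

0.8915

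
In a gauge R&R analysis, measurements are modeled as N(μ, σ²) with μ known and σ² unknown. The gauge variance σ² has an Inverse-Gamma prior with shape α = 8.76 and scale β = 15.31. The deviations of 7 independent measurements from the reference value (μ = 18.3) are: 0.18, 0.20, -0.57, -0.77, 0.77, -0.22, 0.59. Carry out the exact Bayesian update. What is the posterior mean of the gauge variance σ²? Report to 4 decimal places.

1.4476

With known mean μ and an Inverse-Gamma(α, β) prior on σ², the Normal likelihood is conjugate: posterior is Inv-Gamma(α + n/2, β + Σ(xᵢ−μ)²/2).
Σ(xᵢ−μ)² = (0.18)² + (0.20)² + (-0.57)² + (-0.77)² + (0.77)² + (-0.22)² + (0.59)² = 1.9796.
Posterior: Inv-Gamma(8.76 + 7/2, 15.31 + 1.9796/2) = Inv-Gamma(12.26, 16.29980).
E[σ²|data] = β/(α−1) = 16.29980/11.26 = 1.4476.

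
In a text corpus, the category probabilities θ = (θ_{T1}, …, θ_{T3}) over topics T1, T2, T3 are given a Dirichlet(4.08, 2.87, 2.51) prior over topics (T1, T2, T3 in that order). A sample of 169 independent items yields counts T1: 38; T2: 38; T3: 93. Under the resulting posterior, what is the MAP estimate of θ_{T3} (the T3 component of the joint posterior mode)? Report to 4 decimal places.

The Dirichlet prior is conjugate to the Multinomial likelihood: each posterior αⱼ = prior αⱼ + observed count nⱼ.
Posterior concentration: (42.08, 40.87, 95.51), total = 178.46.
Joint mode component: (α_{T3}−1)/(Σα−K) = 94.51/175.46 = 0.5386.

0.5386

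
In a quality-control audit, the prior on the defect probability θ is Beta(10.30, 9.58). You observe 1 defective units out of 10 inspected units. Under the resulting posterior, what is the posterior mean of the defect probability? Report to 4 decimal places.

The Beta prior is conjugate to a Binomial/Bernoulli likelihood; the update adds successes to α and failures to β.
Posterior: Beta(α+k, β+n−k) = Beta(10.30+1, 9.58+9) = Beta(11.30, 18.58).
Posterior mean = α/(α+β) = 11.30/29.88 = 0.3782.

0.3782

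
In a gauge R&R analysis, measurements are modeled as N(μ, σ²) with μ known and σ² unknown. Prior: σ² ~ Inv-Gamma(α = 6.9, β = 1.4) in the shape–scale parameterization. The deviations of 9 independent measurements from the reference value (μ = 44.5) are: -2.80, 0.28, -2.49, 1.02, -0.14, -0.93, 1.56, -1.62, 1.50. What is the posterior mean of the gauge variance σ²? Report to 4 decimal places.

1.2573

With known mean μ and an Inverse-Gamma(α, β) prior on σ², the Normal likelihood is conjugate: posterior is Inv-Gamma(α + n/2, β + Σ(xᵢ−μ)²/2).
Σ(xᵢ−μ)² = (-2.80)² + (0.28)² + (-2.49)² + (1.02)² + (-0.14)² + (-0.93)² + (1.56)² + (-1.62)² + (1.50)² = 23.3514.
Posterior: Inv-Gamma(6.9 + 9/2, 1.4 + 23.3514/2) = Inv-Gamma(11.40, 13.07570).
E[σ²|data] = β/(α−1) = 13.07570/10.40 = 1.2573.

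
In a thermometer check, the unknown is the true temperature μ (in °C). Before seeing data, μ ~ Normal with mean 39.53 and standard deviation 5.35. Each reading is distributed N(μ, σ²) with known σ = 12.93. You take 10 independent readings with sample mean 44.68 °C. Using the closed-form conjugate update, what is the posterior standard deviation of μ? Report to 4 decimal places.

For Normal data with known variance σ², a Normal(μ₀, σ₀²) prior on μ is conjugate. Posterior precision = 1/σ₀² + n/σ²; posterior mean is the precision-weighted average of μ₀ and x̄.
σ₀² = 5.35² = 28.6225, σ² = 12.93² = 167.1849; σ² + n·σ₀² = 167.1849 + 10·28.6225 = 453.4099.
Posterior precision = 1/σ₀² + n/σ² = 1/28.6225 + 10/167.1849 = (σ² + n·σ₀²)/(σ₀²σ²) = 453.4099/(28.6225·167.1849); posterior variance σₙ² = σ₀²σ²/(σ² + n·σ₀²) = 28.6225·167.1849/453.4099 = 10.553916.
Posterior SD = √σₙ² = √(28.6225·167.1849/453.4099) = 3.2487.

3.2487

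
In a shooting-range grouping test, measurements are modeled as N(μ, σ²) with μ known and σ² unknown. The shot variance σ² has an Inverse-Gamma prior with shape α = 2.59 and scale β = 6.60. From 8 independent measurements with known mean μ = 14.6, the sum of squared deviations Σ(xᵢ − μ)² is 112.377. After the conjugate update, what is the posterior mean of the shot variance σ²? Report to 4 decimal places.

With known mean μ and an Inverse-Gamma(α, β) prior on σ², the Normal likelihood is conjugate: posterior is Inv-Gamma(α + n/2, β + Σ(xᵢ−μ)²/2).
Posterior: Inv-Gamma(2.59 + 8/2, 6.60 + 112.377/2) = Inv-Gamma(6.59, 62.7885).
E[σ²|data] = β/(α−1) = 62.7885/5.59 = 11.2323.

11.2323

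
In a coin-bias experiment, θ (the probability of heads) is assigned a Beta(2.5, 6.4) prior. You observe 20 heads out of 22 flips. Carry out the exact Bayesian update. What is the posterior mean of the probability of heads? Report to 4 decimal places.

0.7282

The Beta prior is conjugate to a Binomial/Bernoulli likelihood; the update adds successes to α and failures to β.
Posterior: Beta(α+k, β+n−k) = Beta(2.5+20, 6.4+2) = Beta(22.5, 8.4).
Posterior mean = α/(α+β) = 22.5/30.9 = 0.7282.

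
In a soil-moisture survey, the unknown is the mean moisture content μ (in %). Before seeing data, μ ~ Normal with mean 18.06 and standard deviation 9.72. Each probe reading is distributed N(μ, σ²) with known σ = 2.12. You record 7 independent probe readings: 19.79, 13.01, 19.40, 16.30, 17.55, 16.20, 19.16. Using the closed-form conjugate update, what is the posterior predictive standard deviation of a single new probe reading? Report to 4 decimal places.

For Normal data with known variance σ², a Normal(μ₀, σ₀²) prior on μ is conjugate. Posterior precision = 1/σ₀² + n/σ²; posterior mean is the precision-weighted average of μ₀ and x̄.
σ₀² = 9.72² = 94.4784, σ² = 2.12² = 4.4944; σ² + n·σ₀² = 4.4944 + 7·94.4784 = 665.8432.
Posterior precision = 1/σ₀² + n/σ² = 1/94.4784 + 7/4.4944 = (σ² + n·σ₀²)/(σ₀²σ²) = 665.8432/(94.4784·4.4944); posterior variance σₙ² = σ₀²σ²/(σ² + n·σ₀²) = 94.4784·4.4944/665.8432 = 0.637723.
Predictive variance for one new observation = σₙ² + σ² = 94.4784·4.4944/665.8432 + 4.4944 = σ²·(σ₀² + 665.8432)/665.8432 = 4.4944·760.3216/665.8432 = 5.132123; SD = √(4.4944·760.3216/665.8432) = 2.2654.

2.2654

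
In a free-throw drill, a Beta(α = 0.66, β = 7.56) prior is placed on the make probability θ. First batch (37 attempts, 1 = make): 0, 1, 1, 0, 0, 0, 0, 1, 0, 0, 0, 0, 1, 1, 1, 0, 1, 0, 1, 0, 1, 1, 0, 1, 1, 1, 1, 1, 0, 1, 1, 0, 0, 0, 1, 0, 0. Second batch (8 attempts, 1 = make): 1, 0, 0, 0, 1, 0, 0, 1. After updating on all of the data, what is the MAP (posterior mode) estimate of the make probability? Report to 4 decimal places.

The Beta prior is conjugate to a Binomial/Bernoulli likelihood; the update adds successes to α and failures to β.
After batch 1: Beta(0.66+18, 7.56+19) = Beta(18.66, 26.56).
After batch 2: Beta(18.66+3, 26.56+5) = Beta(21.66, 31.56).
Mode of Beta(a,b) for a,b>1 is (a−1)/(a+b−2) = 20.66/51.22 = 0.4034.

0.4034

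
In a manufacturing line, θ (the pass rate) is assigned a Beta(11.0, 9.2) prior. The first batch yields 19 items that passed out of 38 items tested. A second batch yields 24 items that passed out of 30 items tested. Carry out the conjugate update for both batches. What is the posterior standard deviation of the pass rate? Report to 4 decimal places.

The Beta prior is conjugate to a Binomial/Bernoulli likelihood; the update adds successes to α and failures to β.
After batch 1: Beta(11.0+19, 9.2+19) = Beta(30.0, 28.2).
After batch 2: Beta(30.0+24, 28.2+6) = Beta(54.0, 34.2).
Var = αβ/((α+β)²(α+β+1)) = 54.0·34.2/(88.2²·89.2) = 0.00266145; SD = √0.00266145 = 0.0516.

0.0516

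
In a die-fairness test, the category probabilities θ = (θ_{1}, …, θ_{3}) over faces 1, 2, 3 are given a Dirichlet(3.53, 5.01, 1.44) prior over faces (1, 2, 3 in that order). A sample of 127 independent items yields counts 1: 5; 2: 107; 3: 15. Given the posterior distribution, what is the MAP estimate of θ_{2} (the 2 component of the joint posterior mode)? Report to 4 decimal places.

The Dirichlet prior is conjugate to the Multinomial likelihood: each posterior αⱼ = prior αⱼ + observed count nⱼ.
Posterior concentration: (8.53, 112.01, 16.44), total = 136.98.
Joint mode component: (α_{2}−1)/(Σα−K) = 111.01/133.98 = 0.8286.

0.8286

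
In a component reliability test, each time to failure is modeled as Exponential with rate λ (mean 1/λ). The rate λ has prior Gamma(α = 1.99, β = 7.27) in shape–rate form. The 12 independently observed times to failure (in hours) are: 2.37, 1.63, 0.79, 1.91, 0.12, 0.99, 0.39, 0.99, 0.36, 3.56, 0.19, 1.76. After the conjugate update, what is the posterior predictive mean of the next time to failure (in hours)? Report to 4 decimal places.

1.7190

With a Gamma(shape α, rate β) prior on the exponential rate λ, the posterior after n observations with total T = Σxᵢ is Gamma(α+n, β+T).
Sum of observations T = 15.06 hours; n = 12.
Posterior: Gamma(1.99+12, 7.27+15.06) = Gamma(13.99, 22.33).
The predictive distribution for the next observation is Lomax; its mean is β/(α−1) = 22.33/12.99 = 1.7190.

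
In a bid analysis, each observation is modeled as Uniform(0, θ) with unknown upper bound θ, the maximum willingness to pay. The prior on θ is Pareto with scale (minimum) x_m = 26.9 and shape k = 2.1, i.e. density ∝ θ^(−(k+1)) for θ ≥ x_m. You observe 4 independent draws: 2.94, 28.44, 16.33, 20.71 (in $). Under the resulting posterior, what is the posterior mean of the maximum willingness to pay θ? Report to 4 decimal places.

34.0165

A Pareto(scale x_m, shape k) prior on the upper bound θ of Uniform(0, θ) is conjugate: posterior is Pareto(max(x_m, max xᵢ), k + n).
Sample maximum = 28.44; prior scale x_m = 26.9 → posterior scale = max = 28.44.
Posterior shape = 2.1 + 4 = 6.1.
E[θ|data] = k·x_m/(k−1) = 6.1·28.44/5.1 = 34.0165.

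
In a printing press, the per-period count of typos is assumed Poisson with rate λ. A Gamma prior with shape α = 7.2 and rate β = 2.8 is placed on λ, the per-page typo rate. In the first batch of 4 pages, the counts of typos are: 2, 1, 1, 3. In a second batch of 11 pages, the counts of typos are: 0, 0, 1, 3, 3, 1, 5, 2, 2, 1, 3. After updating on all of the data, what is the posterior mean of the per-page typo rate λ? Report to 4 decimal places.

1.9775

With a Gamma(shape α, rate β) prior, the Poisson likelihood is conjugate: the posterior is Gamma(α + ΣXᵢ, β + n).
Batch 1: sum of counts S = 7 over n = 4 pages.
After batch 1: Gamma(α+S, β+n) = Gamma(7.2+7, 2.8+4) = Gamma(14.2, 6.8).
Batch 2: sum of counts S = 21 over n = 11 pages.
After batch 2: Gamma(α+S, β+n) = Gamma(14.2+21, 6.8+11) = Gamma(35.2, 17.8).
Posterior mean = α/β = 35.2/17.8 = 1.9775.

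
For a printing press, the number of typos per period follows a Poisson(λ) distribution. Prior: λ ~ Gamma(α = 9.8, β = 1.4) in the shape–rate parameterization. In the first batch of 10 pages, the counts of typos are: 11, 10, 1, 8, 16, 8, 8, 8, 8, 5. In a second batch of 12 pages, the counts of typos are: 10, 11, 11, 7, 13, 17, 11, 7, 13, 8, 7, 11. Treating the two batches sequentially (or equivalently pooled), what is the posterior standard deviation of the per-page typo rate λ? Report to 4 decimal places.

With a Gamma(shape α, rate β) prior, the Poisson likelihood is conjugate: the posterior is Gamma(α + ΣXᵢ, β + n).
Batch 1: sum of counts S = 83 over n = 10 pages.
After batch 1: Gamma(α+S, β+n) = Gamma(9.8+83, 1.4+10) = Gamma(92.8, 11.4).
Batch 2: sum of counts S = 126 over n = 12 pages.
After batch 2: Gamma(α+S, β+n) = Gamma(92.8+126, 11.4+12) = Gamma(218.8, 23.4).
SD = √α/β = √218.8/23.4 = 0.6321.

0.6321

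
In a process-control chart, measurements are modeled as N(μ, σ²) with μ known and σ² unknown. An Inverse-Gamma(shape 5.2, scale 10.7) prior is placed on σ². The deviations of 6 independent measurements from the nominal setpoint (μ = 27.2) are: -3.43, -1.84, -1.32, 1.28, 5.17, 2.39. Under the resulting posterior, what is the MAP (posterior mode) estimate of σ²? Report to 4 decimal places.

3.9333

With known mean μ and an Inverse-Gamma(α, β) prior on σ², the Normal likelihood is conjugate: posterior is Inv-Gamma(α + n/2, β + Σ(xᵢ−μ)²/2).
Σ(xᵢ−μ)² = (-3.43)² + (-1.84)² + (-1.32)² + (1.28)² + (5.17)² + (2.39)² = 50.9723.
Posterior: Inv-Gamma(5.2 + 6/2, 10.7 + 50.9723/2) = Inv-Gamma(8.20, 36.18615).
Mode = β/(α+1) = 36.18615/9.20 = 3.9333.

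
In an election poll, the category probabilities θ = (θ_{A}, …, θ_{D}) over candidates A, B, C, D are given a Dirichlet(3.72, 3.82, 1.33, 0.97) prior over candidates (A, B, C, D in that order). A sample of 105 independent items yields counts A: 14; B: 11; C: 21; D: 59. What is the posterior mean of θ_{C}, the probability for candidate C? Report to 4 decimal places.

0.1944

The Dirichlet prior is conjugate to the Multinomial likelihood: each posterior αⱼ = prior αⱼ + observed count nⱼ.
Posterior concentration: (17.72, 14.82, 22.33, 59.97), total = 114.84.
E[θ_{C}|data] = α_{C}/Σα = 22.33/114.84 = 0.1944.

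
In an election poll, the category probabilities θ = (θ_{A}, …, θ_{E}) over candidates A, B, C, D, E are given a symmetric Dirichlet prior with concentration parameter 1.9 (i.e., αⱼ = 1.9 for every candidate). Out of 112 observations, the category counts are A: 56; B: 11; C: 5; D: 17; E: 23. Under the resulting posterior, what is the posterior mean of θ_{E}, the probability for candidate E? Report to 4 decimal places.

The Dirichlet prior is conjugate to the Multinomial likelihood: each posterior αⱼ = prior αⱼ + observed count nⱼ.
Posterior concentration: (57.9, 12.9, 6.9, 18.9, 24.9), total = 121.5.
E[θ_{E}|data] = α_{E}/Σα = 24.9/121.5 = 0.2049.

0.2049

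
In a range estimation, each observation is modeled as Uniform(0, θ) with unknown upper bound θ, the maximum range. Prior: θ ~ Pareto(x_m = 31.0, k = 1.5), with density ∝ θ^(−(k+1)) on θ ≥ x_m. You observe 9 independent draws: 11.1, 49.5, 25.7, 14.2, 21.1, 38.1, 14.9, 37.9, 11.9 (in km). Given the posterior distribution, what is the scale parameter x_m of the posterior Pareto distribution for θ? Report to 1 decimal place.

A Pareto(scale x_m, shape k) prior on the upper bound θ of Uniform(0, θ) is conjugate: posterior is Pareto(max(x_m, max xᵢ), k + n).
Sample maximum = 49.5; prior scale x_m = 31.0 → posterior scale = max = 49.5.
Posterior shape = 1.5 + 9 = 10.5.
Posterior scale x_m = 49.5.

49.5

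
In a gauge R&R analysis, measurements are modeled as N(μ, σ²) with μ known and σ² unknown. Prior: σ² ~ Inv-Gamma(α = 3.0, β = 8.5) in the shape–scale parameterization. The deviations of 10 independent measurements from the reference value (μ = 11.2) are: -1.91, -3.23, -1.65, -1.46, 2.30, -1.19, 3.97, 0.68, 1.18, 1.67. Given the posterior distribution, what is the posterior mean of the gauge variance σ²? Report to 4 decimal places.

4.5033

With known mean μ and an Inverse-Gamma(α, β) prior on σ², the Normal likelihood is conjugate: posterior is Inv-Gamma(α + n/2, β + Σ(xᵢ−μ)²/2).
Σ(xᵢ−μ)² = (-1.91)² + (-3.23)² + (-1.65)² + (-1.46)² + (2.30)² + (-1.19)² + (3.97)² + (0.68)² + (1.18)² + (1.67)² = 46.0458.
Posterior: Inv-Gamma(3.0 + 10/2, 8.5 + 46.0458/2) = Inv-Gamma(8.00, 31.52290).
E[σ²|data] = β/(α−1) = 31.52290/7.00 = 4.5033.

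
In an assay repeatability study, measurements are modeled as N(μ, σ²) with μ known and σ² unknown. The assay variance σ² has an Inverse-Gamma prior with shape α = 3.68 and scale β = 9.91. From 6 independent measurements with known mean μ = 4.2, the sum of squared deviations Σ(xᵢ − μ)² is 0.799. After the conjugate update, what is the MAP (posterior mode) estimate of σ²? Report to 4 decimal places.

1.3424

With known mean μ and an Inverse-Gamma(α, β) prior on σ², the Normal likelihood is conjugate: posterior is Inv-Gamma(α + n/2, β + Σ(xᵢ−μ)²/2).
Posterior: Inv-Gamma(3.68 + 6/2, 9.91 + 0.799/2) = Inv-Gamma(6.68, 10.3095).
Mode = β/(α+1) = 10.3095/7.68 = 1.3424.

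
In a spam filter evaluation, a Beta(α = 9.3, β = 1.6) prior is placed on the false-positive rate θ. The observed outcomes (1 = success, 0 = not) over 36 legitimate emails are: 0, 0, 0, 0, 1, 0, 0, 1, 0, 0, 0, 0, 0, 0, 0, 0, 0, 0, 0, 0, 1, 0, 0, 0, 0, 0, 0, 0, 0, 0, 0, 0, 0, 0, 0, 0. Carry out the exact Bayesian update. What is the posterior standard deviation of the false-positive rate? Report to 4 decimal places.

The Beta prior is conjugate to a Binomial/Bernoulli likelihood; the update adds successes to α and failures to β.
Posterior: Beta(α+k, β+n−k) = Beta(9.3+3, 1.6+33) = Beta(12.3, 34.6).
Var = αβ/((α+β)²(α+β+1)) = 12.3·34.6/(46.9²·47.9) = 0.00403924; SD = √0.00403924 = 0.0636.

0.0636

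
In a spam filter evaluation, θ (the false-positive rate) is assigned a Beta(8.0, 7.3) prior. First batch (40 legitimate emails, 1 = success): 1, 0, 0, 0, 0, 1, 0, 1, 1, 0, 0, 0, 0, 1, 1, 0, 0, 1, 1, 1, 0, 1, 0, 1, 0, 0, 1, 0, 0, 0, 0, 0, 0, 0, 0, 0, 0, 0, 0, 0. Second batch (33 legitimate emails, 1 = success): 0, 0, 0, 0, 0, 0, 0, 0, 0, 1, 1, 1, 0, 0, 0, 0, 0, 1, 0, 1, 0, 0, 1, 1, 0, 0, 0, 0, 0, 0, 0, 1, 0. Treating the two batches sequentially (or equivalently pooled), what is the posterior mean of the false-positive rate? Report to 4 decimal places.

The Beta prior is conjugate to a Binomial/Bernoulli likelihood; the update adds successes to α and failures to β.
After batch 1: Beta(8.0+12, 7.3+28) = Beta(20.0, 35.3).
After batch 2: Beta(20.0+8, 35.3+25) = Beta(28.0, 60.3).
Posterior mean = α/(α+β) = 28.0/88.3 = 0.3171.

0.3171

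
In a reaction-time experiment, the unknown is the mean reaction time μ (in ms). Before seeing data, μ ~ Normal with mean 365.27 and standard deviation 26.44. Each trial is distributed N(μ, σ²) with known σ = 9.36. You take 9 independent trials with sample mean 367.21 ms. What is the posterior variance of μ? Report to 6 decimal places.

9.600713

For Normal data with known variance σ², a Normal(μ₀, σ₀²) prior on μ is conjugate. Posterior precision = 1/σ₀² + n/σ²; posterior mean is the precision-weighted average of μ₀ and x̄.
σ₀² = 26.44² = 699.0736, σ² = 9.36² = 87.6096; σ² + n·σ₀² = 87.6096 + 9·699.0736 = 6379.272.
Posterior precision = 1/σ₀² + n/σ² = 1/699.0736 + 9/87.6096 = (σ² + n·σ₀²)/(σ₀²σ²) = 6379.272/(699.0736·87.6096); posterior variance σₙ² = σ₀²σ²/(σ² + n·σ₀²) = 699.0736·87.6096/6379.272 = 9.600713.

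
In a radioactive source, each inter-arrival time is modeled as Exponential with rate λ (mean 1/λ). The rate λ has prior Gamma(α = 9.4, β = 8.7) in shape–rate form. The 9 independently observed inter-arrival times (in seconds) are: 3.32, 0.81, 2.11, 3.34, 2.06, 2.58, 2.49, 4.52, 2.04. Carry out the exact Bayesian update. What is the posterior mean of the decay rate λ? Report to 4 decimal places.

With a Gamma(shape α, rate β) prior on the exponential rate λ, the posterior after n observations with total T = Σxᵢ is Gamma(α+n, β+T).
Sum of observations T = 23.27 seconds; n = 9.
Posterior: Gamma(9.4+9, 8.7+23.27) = Gamma(18.4, 31.97).
Posterior mean of λ = α/β = 18.4/31.97 = 0.5755.

0.5755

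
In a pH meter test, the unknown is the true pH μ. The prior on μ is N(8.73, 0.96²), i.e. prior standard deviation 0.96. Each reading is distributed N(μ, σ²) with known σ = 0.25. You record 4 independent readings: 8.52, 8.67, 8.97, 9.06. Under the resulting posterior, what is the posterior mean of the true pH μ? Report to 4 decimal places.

For Normal data with known variance σ², a Normal(μ₀, σ₀²) prior on μ is conjugate. Posterior precision = 1/σ₀² + n/σ²; posterior mean is the precision-weighted average of μ₀ and x̄.
Σxᵢ = 8.52 + 8.67 + 8.97 + 9.06 = 35.22, so n·x̄ = 35.22.
σ₀² = 0.96² = 0.9216, σ² = 0.25² = 0.0625; σ² + n·σ₀² = 0.0625 + 4·0.9216 = 3.7489.
Posterior mean = (μ₀/σ₀² + n·x̄/σ²)/(1/σ₀² + n/σ²) = (σ²·μ₀ + σ₀²·n·x̄)/(σ² + n·σ₀²) = (0.0625·8.73 + 0.9216·35.22)/3.7489 = 33.004377/3.7489 = 8.8037.

8.8037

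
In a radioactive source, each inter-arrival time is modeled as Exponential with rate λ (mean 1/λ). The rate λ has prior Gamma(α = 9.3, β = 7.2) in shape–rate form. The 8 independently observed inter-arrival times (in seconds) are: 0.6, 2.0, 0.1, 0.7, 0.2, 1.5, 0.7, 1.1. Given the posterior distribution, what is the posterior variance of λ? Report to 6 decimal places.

With a Gamma(shape α, rate β) prior on the exponential rate λ, the posterior after n observations with total T = Σxᵢ is Gamma(α+n, β+T).
Sum of observations T = 6.9 seconds; n = 8.
Posterior: Gamma(9.3+8, 7.2+6.9) = Gamma(17.3, 14.1).
Var = α/β² = 0.087018.

0.087018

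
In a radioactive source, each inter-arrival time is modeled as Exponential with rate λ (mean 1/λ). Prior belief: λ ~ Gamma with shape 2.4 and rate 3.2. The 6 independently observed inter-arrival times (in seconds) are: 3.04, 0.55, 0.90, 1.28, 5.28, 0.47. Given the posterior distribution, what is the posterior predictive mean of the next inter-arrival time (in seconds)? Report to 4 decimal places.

1.9892

With a Gamma(shape α, rate β) prior on the exponential rate λ, the posterior after n observations with total T = Σxᵢ is Gamma(α+n, β+T).
Sum of observations T = 11.52 seconds; n = 6.
Posterior: Gamma(2.4+6, 3.2+11.52) = Gamma(8.4, 14.72).
The predictive distribution for the next observation is Lomax; its mean is β/(α−1) = 14.72/7.4 = 1.9892.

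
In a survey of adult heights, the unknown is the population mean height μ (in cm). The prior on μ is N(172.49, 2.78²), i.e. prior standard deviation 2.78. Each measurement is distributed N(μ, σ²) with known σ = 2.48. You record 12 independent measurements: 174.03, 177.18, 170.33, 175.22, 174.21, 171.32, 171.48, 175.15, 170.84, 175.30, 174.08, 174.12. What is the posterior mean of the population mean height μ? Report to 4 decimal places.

173.5357

For Normal data with known variance σ², a Normal(μ₀, σ₀²) prior on μ is conjugate. Posterior precision = 1/σ₀² + n/σ²; posterior mean is the precision-weighted average of μ₀ and x̄.
Σxᵢ = 174.03 + 177.18 + 170.33 + 175.22 + 174.21 + 171.32 + 171.48 + 175.15 + 170.84 + 175.30 + 174.08 + 174.12 = 2083.26, so n·x̄ = 2083.26.
σ₀² = 2.78² = 7.7284, σ² = 2.48² = 6.1504; σ² + n·σ₀² = 6.1504 + 12·7.7284 = 98.8912.
Posterior mean = (μ₀/σ₀² + n·x̄/σ²)/(1/σ₀² + n/σ²) = (σ²·μ₀ + σ₀²·n·x̄)/(σ² + n·σ₀²) = (6.1504·172.49 + 7.7284·2083.26)/98.8912 = 17161.14908/98.8912 = 173.5357.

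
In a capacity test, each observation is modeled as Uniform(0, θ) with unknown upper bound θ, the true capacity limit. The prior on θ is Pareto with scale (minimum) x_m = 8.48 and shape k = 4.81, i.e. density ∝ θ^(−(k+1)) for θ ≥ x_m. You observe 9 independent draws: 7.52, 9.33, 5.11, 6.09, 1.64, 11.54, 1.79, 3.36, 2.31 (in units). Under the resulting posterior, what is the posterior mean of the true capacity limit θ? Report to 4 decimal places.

12.4409

A Pareto(scale x_m, shape k) prior on the upper bound θ of Uniform(0, θ) is conjugate: posterior is Pareto(max(x_m, max xᵢ), k + n).
Sample maximum = 11.54; prior scale x_m = 8.48 → posterior scale = max = 11.54.
Posterior shape = 4.81 + 9 = 13.81.
E[θ|data] = k·x_m/(k−1) = 13.81·11.54/12.81 = 12.4409.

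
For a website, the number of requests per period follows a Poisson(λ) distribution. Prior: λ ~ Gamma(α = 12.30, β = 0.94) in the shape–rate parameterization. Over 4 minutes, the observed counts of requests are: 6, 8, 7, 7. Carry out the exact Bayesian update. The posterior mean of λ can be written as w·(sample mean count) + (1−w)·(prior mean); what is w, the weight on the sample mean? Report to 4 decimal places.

0.8097

With a Gamma(shape α, rate β) prior, the Poisson likelihood is conjugate: the posterior is Gamma(α + ΣXᵢ, β + n).
Posterior mean = (α₀+S)/(β₀+n) = [n/(β₀+n)]·(S/n) + [β₀/(β₀+n)]·(α₀/β₀), so only n and β₀ enter the weight.
Weight on data w = n/(β₀+n) = 4/(0.94+4) = 4/4.94 = 0.8097.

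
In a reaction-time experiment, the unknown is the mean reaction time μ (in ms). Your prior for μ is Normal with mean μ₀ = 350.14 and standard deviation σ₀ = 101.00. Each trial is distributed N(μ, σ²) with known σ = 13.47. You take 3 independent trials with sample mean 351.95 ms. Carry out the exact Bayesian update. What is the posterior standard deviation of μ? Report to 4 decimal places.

For Normal data with known variance σ², a Normal(μ₀, σ₀²) prior on μ is conjugate. Posterior precision = 1/σ₀² + n/σ²; posterior mean is the precision-weighted average of μ₀ and x̄.
σ₀² = 101.00² = 10201, σ² = 13.47² = 181.4409; σ² + n·σ₀² = 181.4409 + 3·10201 = 30784.4409.
Posterior precision = 1/σ₀² + n/σ² = 1/10201 + 3/181.4409 = (σ² + n·σ₀²)/(σ₀²σ²) = 30784.4409/(10201·181.4409); posterior variance σₙ² = σ₀²σ²/(σ² + n·σ₀²) = 10201·181.4409/30784.4409 = 60.123834.
Posterior SD = √σₙ² = √(10201·181.4409/30784.4409) = 7.7540.

7.7540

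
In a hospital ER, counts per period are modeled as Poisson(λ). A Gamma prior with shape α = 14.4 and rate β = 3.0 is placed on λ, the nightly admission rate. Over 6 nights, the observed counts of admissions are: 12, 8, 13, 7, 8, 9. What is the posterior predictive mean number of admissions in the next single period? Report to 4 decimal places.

7.9333

With a Gamma(shape α, rate β) prior, the Poisson likelihood is conjugate: the posterior is Gamma(α + ΣXᵢ, β + n).
Sum of counts S = 57 over n = 6 nights.
Posterior: Gamma(α+S, β+n) = Gamma(14.4+57, 3.0+6) = Gamma(71.4, 9.0).
The predictive distribution for one future period is NegBinom with mean α/β = 7.9333.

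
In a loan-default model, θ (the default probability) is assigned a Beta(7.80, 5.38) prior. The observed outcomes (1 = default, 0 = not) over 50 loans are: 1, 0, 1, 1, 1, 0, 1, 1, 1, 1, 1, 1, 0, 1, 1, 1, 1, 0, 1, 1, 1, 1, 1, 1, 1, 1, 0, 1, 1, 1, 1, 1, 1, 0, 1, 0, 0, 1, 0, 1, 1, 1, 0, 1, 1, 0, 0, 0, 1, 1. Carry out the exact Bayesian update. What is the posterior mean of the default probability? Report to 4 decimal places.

0.7091

The Beta prior is conjugate to a Binomial/Bernoulli likelihood; the update adds successes to α and failures to β.
Posterior: Beta(α+k, β+n−k) = Beta(7.80+37, 5.38+13) = Beta(44.80, 18.38).
Posterior mean = α/(α+β) = 44.80/63.18 = 0.7091.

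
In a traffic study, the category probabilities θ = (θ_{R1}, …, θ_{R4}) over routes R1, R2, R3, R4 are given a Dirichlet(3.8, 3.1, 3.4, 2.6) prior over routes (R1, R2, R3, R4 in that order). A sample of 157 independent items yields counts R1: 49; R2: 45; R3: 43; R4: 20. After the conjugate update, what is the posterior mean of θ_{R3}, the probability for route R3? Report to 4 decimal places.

0.2731

The Dirichlet prior is conjugate to the Multinomial likelihood: each posterior αⱼ = prior αⱼ + observed count nⱼ.
Posterior concentration: (52.8, 48.1, 46.4, 22.6), total = 169.9.
E[θ_{R3}|data] = α_{R3}/Σα = 46.4/169.9 = 0.2731.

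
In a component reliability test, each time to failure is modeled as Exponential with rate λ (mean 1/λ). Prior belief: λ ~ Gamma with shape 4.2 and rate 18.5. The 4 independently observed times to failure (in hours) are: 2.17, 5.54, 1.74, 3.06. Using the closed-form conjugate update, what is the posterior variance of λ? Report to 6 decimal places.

With a Gamma(shape α, rate β) prior on the exponential rate λ, the posterior after n observations with total T = Σxᵢ is Gamma(α+n, β+T).
Sum of observations T = 12.51 hours; n = 4.
Posterior: Gamma(4.2+4, 18.5+12.51) = Gamma(8.2, 31.01).
Var = α/β² = 0.008527.

0.008527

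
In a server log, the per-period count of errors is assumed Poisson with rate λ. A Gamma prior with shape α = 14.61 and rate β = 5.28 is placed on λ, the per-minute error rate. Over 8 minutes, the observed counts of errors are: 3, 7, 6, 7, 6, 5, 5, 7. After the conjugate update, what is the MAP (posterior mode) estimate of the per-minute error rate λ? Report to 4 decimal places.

With a Gamma(shape α, rate β) prior, the Poisson likelihood is conjugate: the posterior is Gamma(α + ΣXᵢ, β + n).
Sum of counts S = 46 over n = 8 minutes.
Posterior: Gamma(α+S, β+n) = Gamma(14.61+46, 5.28+8) = Gamma(60.61, 13.28).
Mode of Gamma(α,β) for α≥1 is (α−1)/β = 59.61/13.28 = 4.4887.

4.4887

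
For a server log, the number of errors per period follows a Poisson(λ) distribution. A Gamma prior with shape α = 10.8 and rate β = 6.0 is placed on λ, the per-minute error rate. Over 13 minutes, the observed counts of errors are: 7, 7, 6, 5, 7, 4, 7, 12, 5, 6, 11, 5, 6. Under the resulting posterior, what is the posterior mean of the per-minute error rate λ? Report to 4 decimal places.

With a Gamma(shape α, rate β) prior, the Poisson likelihood is conjugate: the posterior is Gamma(α + ΣXᵢ, β + n).
Sum of counts S = 88 over n = 13 minutes.
Posterior: Gamma(α+S, β+n) = Gamma(10.8+88, 6.0+13) = Gamma(98.8, 19.0).
Posterior mean = α/β = 98.8/19.0 = 5.2000.

5.2000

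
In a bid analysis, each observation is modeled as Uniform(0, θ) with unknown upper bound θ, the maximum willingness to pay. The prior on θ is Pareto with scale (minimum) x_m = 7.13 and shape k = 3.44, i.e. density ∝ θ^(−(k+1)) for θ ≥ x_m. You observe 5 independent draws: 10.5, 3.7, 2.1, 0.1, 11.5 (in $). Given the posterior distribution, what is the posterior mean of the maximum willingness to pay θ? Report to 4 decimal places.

13.0457

A Pareto(scale x_m, shape k) prior on the upper bound θ of Uniform(0, θ) is conjugate: posterior is Pareto(max(x_m, max xᵢ), k + n).
Sample maximum = 11.5; prior scale x_m = 7.13 → posterior scale = max = 11.50.
Posterior shape = 3.44 + 5 = 8.44.
E[θ|data] = k·x_m/(k−1) = 8.44·11.50/7.44 = 13.0457.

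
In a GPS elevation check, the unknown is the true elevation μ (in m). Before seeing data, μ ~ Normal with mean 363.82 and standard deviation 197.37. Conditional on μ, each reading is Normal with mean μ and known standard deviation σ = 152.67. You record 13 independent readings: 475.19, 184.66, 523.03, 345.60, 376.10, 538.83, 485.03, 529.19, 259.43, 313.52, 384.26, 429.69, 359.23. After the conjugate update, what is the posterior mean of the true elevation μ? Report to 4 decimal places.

398.6846

For Normal data with known variance σ², a Normal(μ₀, σ₀²) prior on μ is conjugate. Posterior precision = 1/σ₀² + n/σ²; posterior mean is the precision-weighted average of μ₀ and x̄.
Σxᵢ = 475.19 + 184.66 + 523.03 + 345.60 + 376.10 + 538.83 + 485.03 + 529.19 + 259.43 + 313.52 + 384.26 + 429.69 + 359.23 = 5203.76, so n·x̄ = 5203.76.
σ₀² = 197.37² = 38954.9169, σ² = 152.67² = 23308.1289; σ² + n·σ₀² = 23308.1289 + 13·38954.9169 = 529722.0486.
Posterior mean = (μ₀/σ₀² + n·x̄/σ²)/(1/σ₀² + n/σ²) = (σ²·μ₀ + σ₀²·n·x̄)/(σ² + n·σ₀²) = (23308.1289·363.82 + 38954.9169·5203.76)/529722.0486 = 211192001.823942/529722.0486 = 398.6846.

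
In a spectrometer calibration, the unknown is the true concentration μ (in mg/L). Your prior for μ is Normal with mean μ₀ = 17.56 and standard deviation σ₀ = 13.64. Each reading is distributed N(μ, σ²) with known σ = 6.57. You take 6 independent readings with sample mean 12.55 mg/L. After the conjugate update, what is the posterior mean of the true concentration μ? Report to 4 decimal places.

For Normal data with known variance σ², a Normal(μ₀, σ₀²) prior on μ is conjugate. Posterior precision = 1/σ₀² + n/σ²; posterior mean is the precision-weighted average of μ₀ and x̄.
n·x̄ = 6·12.55 = 75.3.
σ₀² = 13.64² = 186.0496, σ² = 6.57² = 43.1649; σ² + n·σ₀² = 43.1649 + 6·186.0496 = 1159.4625.
Posterior mean = (μ₀/σ₀² + n·x̄/σ²)/(1/σ₀² + n/σ²) = (σ²·μ₀ + σ₀²·n·x̄)/(σ² + n·σ₀²) = (43.1649·17.56 + 186.0496·75.3)/1159.4625 = 14767.510524/1159.4625 = 12.7365.

12.7365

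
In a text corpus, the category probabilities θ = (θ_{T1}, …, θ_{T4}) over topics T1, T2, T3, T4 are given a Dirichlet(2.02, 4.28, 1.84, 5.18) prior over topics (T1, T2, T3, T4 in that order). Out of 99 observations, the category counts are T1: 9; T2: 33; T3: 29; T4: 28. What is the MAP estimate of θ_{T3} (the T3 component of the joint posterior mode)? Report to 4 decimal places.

0.2755

The Dirichlet prior is conjugate to the Multinomial likelihood: each posterior αⱼ = prior αⱼ + observed count nⱼ.
Posterior concentration: (11.02, 37.28, 30.84, 33.18), total = 112.32.
Joint mode component: (α_{T3}−1)/(Σα−K) = 29.84/108.32 = 0.2755.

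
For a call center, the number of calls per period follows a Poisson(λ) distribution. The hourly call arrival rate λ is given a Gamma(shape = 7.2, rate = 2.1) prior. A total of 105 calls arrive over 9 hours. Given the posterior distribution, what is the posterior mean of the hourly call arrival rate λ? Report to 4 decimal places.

10.1081

With a Gamma(shape α, rate β) prior, the Poisson likelihood is conjugate: the posterior is Gamma(α + ΣXᵢ, β + n).
Posterior: Gamma(α+S, β+n) = Gamma(7.2+105, 2.1+9) = Gamma(112.2, 11.1).
Posterior mean = α/β = 112.2/11.1 = 10.1081.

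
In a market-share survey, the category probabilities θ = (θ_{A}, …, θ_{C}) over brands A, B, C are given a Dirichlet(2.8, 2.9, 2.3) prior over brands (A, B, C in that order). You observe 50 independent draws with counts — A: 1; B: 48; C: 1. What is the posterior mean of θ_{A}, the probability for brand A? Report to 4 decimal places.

The Dirichlet prior is conjugate to the Multinomial likelihood: each posterior αⱼ = prior αⱼ + observed count nⱼ.
Posterior concentration: (3.8, 50.9, 3.3), total = 58.0.
E[θ_{A}|data] = α_{A}/Σα = 3.8/58.0 = 0.0655.

0.0655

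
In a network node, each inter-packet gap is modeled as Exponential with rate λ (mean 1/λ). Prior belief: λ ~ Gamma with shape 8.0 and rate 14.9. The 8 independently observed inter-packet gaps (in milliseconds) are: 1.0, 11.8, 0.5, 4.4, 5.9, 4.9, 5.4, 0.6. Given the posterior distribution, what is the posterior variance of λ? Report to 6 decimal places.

0.006556

With a Gamma(shape α, rate β) prior on the exponential rate λ, the posterior after n observations with total T = Σxᵢ is Gamma(α+n, β+T).
Sum of observations T = 34.5 milliseconds; n = 8.
Posterior: Gamma(8.0+8, 14.9+34.5) = Gamma(16.0, 49.4).
Var = α/β² = 0.006556.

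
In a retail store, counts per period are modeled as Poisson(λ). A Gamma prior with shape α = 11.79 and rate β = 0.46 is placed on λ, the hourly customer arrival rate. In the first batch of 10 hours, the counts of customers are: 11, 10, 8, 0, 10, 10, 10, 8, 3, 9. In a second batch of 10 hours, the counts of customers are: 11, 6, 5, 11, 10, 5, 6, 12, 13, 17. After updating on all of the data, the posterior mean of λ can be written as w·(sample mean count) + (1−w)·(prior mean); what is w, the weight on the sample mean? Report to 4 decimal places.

0.9775

With a Gamma(shape α, rate β) prior, the Poisson likelihood is conjugate: the posterior is Gamma(α + ΣXᵢ, β + n).
Total number of hours: n = 10 + 10 = 20.
Posterior mean = (α₀+S)/(β₀+n) = [n/(β₀+n)]·(S/n) + [β₀/(β₀+n)]·(α₀/β₀), so only n and β₀ enter the weight.
Weight on data w = n/(β₀+n) = 20/(0.46+20) = 20/20.46 = 0.9775.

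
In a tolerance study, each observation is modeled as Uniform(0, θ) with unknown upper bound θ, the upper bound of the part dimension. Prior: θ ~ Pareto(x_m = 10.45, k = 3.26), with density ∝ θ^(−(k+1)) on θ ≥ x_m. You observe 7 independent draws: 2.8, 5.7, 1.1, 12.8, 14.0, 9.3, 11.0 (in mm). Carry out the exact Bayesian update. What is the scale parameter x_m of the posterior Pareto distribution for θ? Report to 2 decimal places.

A Pareto(scale x_m, shape k) prior on the upper bound θ of Uniform(0, θ) is conjugate: posterior is Pareto(max(x_m, max xᵢ), k + n).
Sample maximum = 14.0; prior scale x_m = 10.45 → posterior scale = max = 14.00.
Posterior shape = 3.26 + 7 = 10.26.
Posterior scale x_m = 14.00.

14.00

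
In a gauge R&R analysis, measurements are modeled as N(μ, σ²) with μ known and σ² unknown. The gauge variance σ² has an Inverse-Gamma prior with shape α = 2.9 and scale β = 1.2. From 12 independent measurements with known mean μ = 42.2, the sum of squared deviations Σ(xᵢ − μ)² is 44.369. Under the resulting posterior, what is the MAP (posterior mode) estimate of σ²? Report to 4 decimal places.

2.3621

With known mean μ and an Inverse-Gamma(α, β) prior on σ², the Normal likelihood is conjugate: posterior is Inv-Gamma(α + n/2, β + Σ(xᵢ−μ)²/2).
Posterior: Inv-Gamma(2.9 + 12/2, 1.2 + 44.369/2) = Inv-Gamma(8.90, 23.3845).
Mode = β/(α+1) = 23.3845/9.90 = 2.3621.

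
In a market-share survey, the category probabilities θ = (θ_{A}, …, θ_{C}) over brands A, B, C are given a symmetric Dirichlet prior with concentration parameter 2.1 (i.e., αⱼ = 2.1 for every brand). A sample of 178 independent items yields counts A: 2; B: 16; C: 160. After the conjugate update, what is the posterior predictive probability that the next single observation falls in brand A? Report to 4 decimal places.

0.0222

The Dirichlet prior is conjugate to the Multinomial likelihood: each posterior αⱼ = prior αⱼ + observed count nⱼ.
Posterior concentration: (4.1, 18.1, 162.1), total = 184.3.
P(next = A | data) = α_{A}/Σα = 0.0222.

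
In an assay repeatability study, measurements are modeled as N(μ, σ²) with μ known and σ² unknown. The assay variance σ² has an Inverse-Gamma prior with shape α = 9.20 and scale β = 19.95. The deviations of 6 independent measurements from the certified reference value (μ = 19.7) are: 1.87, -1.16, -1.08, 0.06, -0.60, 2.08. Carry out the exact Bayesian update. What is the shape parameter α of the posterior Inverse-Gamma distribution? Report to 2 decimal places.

With known mean μ and an Inverse-Gamma(α, β) prior on σ², the Normal likelihood is conjugate: posterior is Inv-Gamma(α + n/2, β + Σ(xᵢ−μ)²/2).
Σ(xᵢ−μ)² = (1.87)² + (-1.16)² + (-1.08)² + (0.06)² + (-0.60)² + (2.08)² = 10.6989.
Posterior: Inv-Gamma(9.20 + 6/2, 19.95 + 10.6989/2) = Inv-Gamma(12.20, 25.29945).
Posterior α = 12.20.

12.20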